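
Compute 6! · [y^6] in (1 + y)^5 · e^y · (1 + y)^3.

The EGF product rule gives c_6 = Σ_{k_1+k_2+k_3=6} C(6; k_1,k_2,k_3) · ∏ g_i(k_i), where (1+y)^5 gives the falling factorial (5)_k; e^y gives (1)^k; (1+y)^3 gives the falling factorial (3)_k.
g_1(k) for k = 0…6: 1, 5, 20, 60, 120, 120, 0.
g_2(k) for k = 0…6: 1, 1, 1, 1, 1, 1, 1.
g_3(k) for k = 0…6: 1, 3, 6, 6, 0, 0, 0.
First combine the last two factors: h(k) = Σ_j C(k,j)·g_2(j)·g_3(k−j) for k = 0…6: 1, 4, 13, 34, 73, 136, 229.
c_6 = Σ_k C(6,k)·g_1(k)·h(6−k) = 1·1·229 + 6·5·136 + 15·20·73 + 20·60·34 + 15·120·13 + 6·120·4 = 229 + 4080 + 21900 + 40800 + 23400 + 2880 = 93289.

93289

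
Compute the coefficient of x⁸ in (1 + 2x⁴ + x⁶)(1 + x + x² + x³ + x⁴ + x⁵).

(1 + 2x⁴ + x⁶) has coefficients 1,0,0,0,2,0,1 for degrees 0…6.
(1 + x + x² + x³ + x⁴ + x⁵) has coefficients 1,1,1,1,1,1,0,0,0 for degrees 0…8.
[x⁸] = 1·0 + 2·1 + 1·1 = 3.

3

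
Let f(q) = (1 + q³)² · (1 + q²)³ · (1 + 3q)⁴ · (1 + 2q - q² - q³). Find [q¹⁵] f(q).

(1 + q³)² has coefficients 1,0,0,2,0,0,1 for degrees 0…6.
(1 + q²)³ has coefficients 1,0,3,0,3,0,1,0,0,0,0,0,0,0,0,0 for degrees 0…15.
Multiplying by (1 + 3q)⁴ gives running coefficients 1,12,57,144,246,360,406,336,297,108,81,0,0,0,0,0 for degrees 0…15.
Finally multiplying by (1 + 2q - q² - q³), the product of all factors after the first has coefficients 1,14,80,245,465,651,736,542,203,-40,-336,-243,-189,-81,0,0 for degrees 0…15.
[q¹⁵] = 1·0 + 2·(-189) + 1·(-40) = -418.

-418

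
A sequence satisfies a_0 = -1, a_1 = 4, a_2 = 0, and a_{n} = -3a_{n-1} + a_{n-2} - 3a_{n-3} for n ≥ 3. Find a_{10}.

The ordinary generating function has denominator 1 + 3z - z^2 + 3z^3.
Iterating the recurrence: a_0,…,a_{10} = -1, 4, 0, 7, -33, 106, -372, 1321, -4653, 16396, -57804.

-57804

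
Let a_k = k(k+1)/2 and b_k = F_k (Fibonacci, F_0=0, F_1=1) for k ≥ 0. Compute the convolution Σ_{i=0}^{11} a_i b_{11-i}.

894

The convolution is the t^11 coefficient of A(t)B(t).
Σ = 0·89 + 1·55 + 3·34 + 6·21 + 10·13 + 15·8 + 21·5 + 28·3 + 36·2 + 45·1 + 55·1 + 66·0 = 894.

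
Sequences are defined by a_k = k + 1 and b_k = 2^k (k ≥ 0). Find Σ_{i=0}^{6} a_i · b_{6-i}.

This is [x^6] in the product of the two ordinary generating functions.
Σ = 1·64 + 2·32 + 3·16 + 4·8 + 5·4 + 6·2 + 7·1 = 247.

247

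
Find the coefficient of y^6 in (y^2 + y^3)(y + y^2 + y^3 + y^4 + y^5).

2

(y^2 + y^3) has coefficients 0,0,1,1 for degrees 0…3.
(y + y^2 + y^3 + y^4 + y^5) has coefficients 0,1,1,1,1,1,0 for degrees 0…6.
[y^6] = 1·1 + 1·1 = 2.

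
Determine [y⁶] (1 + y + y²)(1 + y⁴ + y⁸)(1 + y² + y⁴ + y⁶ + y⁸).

4

(1 + y + y²) has coefficients 1,1,1 for degrees 0…2.
(1 + y⁴ + y⁸) has coefficients 1,0,0,0,1,0,0 for degrees 0…6.
Finally multiplying by (1 + y² + y⁴ + y⁶ + y⁸), the product of all factors after the first has coefficients 1,0,1,0,2,0,2 for degrees 0…6.
[y⁶] = 1·2 + 1·0 + 1·2 = 4.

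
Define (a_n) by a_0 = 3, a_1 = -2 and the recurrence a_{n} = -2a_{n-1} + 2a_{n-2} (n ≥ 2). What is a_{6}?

504

The ordinary generating function has denominator 1 + 2x - 2x^2.
Iterating the recurrence: a_0,…,a_{6} = 3, -2, 10, -24, 68, -184, 504.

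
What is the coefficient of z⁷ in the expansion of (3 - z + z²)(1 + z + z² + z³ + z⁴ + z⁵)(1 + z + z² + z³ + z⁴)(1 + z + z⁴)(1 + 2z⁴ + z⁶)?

(3 - z + z²) has coefficients 3,-1,1 for degrees 0…2.
(1 + z + z² + z³ + z⁴ + z⁵) has coefficients 1,1,1,1,1,1,0,0 for degrees 0…7.
Multiplying by (1 + z + z² + z³ + z⁴) gives running coefficients 1,2,3,4,5,5,4,3 for degrees 0…7.
Multiplying by (1 + z + z⁴) gives running coefficients 1,3,5,7,10,12,12,11 for degrees 0…7.
Finally multiplying by (1 + 2z⁴ + z⁶), the product of all factors after the first has coefficients 1,3,5,7,12,18,23,28 for degrees 0…7.
[z⁷] = 3·28 − 1·23 + 1·18 = 79.

79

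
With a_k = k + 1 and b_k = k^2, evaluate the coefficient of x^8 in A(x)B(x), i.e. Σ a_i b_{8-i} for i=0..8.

The convolution is the x^8 coefficient of A(x)B(x).
Σ = 1·64 + 2·49 + 3·36 + 4·25 + 5·16 + 6·9 + 7·4 + 8·1 + 9·0 = 540.

540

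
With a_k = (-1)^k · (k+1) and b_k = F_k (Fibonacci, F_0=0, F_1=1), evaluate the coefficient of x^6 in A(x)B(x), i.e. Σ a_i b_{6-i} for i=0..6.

-2

The convolution is the x^6 coefficient of A(x)B(x).
Σ = 1·8 − 2·5 + 3·3 − 4·2 + 5·1 − 6·1 + 7·0 = -2.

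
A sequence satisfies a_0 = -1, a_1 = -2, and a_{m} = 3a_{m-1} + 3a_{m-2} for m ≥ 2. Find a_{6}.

-1809

The ordinary generating function has denominator 1 - 3y - 3y^2.
Iterating the recurrence: a_0,…,a_{6} = -1, -2, -9, -33, -126, -477, -1809.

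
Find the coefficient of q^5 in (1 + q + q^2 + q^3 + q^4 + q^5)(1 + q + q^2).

(1 + q + q^2 + q^3 + q^4 + q^5) has coefficients 1,1,1,1,1,1 for degrees 0…5.
(1 + q + q^2) has coefficients 1,1,1,0,0,0 for degrees 0…5.
[q^5] = 1·0 + 1·0 + 1·0 + 1·1 + 1·1 + 1·1 = 3.

3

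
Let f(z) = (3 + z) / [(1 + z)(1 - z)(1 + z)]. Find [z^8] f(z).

The denominator gives the recurrence a_n = −a_(n−1) + a_(n−2) + a_(n−3) for n ≥ 3; the numerator fixes a_0 = 3, a_1 = -2, a_2 = 5.
Iterating: 3, -2, 5, -4, 7, -6, 9, -8, 11, so a_8 = 11.

11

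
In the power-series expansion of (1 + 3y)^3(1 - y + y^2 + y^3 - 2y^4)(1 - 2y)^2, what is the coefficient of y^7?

198

(1 + 3y)^3 has coefficients 1,9,27,27 for degrees 0…3.
(1 - y + y^2 + y^3 - 2y^4) has coefficients 1,-1,1,1,-2,0,0,0 for degrees 0…7.
Finally multiplying by (1 - 2y)^2, the product of all factors after the first has coefficients 1,-5,9,-7,-2,12,-8,0 for degrees 0…7.
[y^7] = 1·0 + 9·(-8) + 27·12 + 27·(-2) = 198.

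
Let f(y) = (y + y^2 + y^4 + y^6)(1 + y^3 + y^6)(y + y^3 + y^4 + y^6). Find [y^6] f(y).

2

(y + y^2 + y^4 + y^6) has coefficients 0,1,1,0,1,0,1 for degrees 0…6.
(1 + y^3 + y^6) has coefficients 1,0,0,1,0,0,1 for degrees 0…6.
Finally multiplying by (y + y^3 + y^4 + y^6), the product of all factors after the first has coefficients 0,1,0,1,2,0,2 for degrees 0…6.
[y^6] = 1·0 + 1·2 + 1·0 + 1·0 = 2.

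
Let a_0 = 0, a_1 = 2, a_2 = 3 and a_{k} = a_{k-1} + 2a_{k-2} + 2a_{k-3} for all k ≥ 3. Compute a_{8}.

The ordinary generating function has denominator 1 - x - 2x^2 - 2x^3.
Iterating the recurrence: a_0,…,a_{8} = 0, 2, 3, 7, 17, 37, 85, 193, 437.

437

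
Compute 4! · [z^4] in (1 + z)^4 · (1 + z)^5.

The EGF product rule gives c_4 = Σ_{k_1+k_2=4} C(4; k_1,k_2) · ∏ g_i(k_i), where (1+z)^4 gives the falling factorial (4)_k; (1+z)^5 gives the falling factorial (5)_k.
g_1(k) for k = 0…4: 1, 4, 12, 24, 24.
g_2(k) for k = 0…4: 1, 5, 20, 60, 120.
c_4 = Σ_k C(4,k)·g_1(k)·g_2(4−k) = 1·1·120 + 4·4·60 + 6·12·20 + 4·24·5 + 1·24·1 = 120 + 960 + 1440 + 480 + 24 = 3024.

3024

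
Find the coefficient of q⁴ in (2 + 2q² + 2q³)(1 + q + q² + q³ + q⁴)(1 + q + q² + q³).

(2 + 2q² + 2q³) has coefficients 2,0,2,2 for degrees 0…3.
(1 + q + q² + q³ + q⁴) has coefficients 1,1,1,1,1 for degrees 0…4.
Finally multiplying by (1 + q + q² + q³), the product of all factors after the first has coefficients 1,2,3,4,4 for degrees 0…4.
[q⁴] = 2·4 + 2·3 + 2·2 = 18.

18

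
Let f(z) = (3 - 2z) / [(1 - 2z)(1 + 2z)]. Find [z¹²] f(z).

Partial fractions give a closed form: a_n = (1)·2^n + (2)·(-2)^n.
At n = 12: a_12 = 12288.

12288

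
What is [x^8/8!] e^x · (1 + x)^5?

19081

The EGF product rule gives c_8 = Σ_{k_1+k_2=8} C(8; k_1,k_2) · ∏ g_i(k_i), where e^x gives (1)^k; (1+x)^5 gives the falling factorial (5)_k.
g_1(k) for k = 0…8: 1, 1, 1, 1, 1, 1, 1, 1, 1.
g_2(k) for k = 0…8: 1, 5, 20, 60, 120, 120, 0, 0, 0.
c_8 = Σ_k C(8,k)·g_1(k)·g_2(8−k) = 56·1·120 + 70·1·120 + 56·1·60 + 28·1·20 + 8·1·5 + 1·1·1 = 6720 + 8400 + 3360 + 560 + 40 + 1 = 19081.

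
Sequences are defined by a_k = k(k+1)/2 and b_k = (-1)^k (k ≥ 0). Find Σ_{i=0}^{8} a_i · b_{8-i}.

20

This is [x^8] in the product of the two ordinary generating functions.
Σ = 0·1 + 1·(-1) + 3·1 + 6·(-1) + 10·1 + 15·(-1) + 21·1 + 28·(-1) + 36·1 = 20.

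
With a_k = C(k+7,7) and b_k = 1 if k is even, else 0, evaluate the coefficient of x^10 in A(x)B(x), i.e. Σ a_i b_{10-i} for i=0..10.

Write out a_i and b_{10-i} for i = 0,…,10 and sum the products.
Σ = 1·1 + 8·0 + 36·1 + 120·0 + 330·1 + 792·0 + 1716·1 + 3432·0 + 6435·1 + 11440·0 + 19448·1 = 27966.

27966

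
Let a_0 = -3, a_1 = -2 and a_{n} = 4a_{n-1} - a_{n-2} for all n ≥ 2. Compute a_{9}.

The ordinary generating function has denominator 1 - 4y + y^2.
Iterating the recurrence: a_0,…,a_{9} = -3, -2, -5, -18, -67, -250, -933, -3482, -12995, -48498.

-48498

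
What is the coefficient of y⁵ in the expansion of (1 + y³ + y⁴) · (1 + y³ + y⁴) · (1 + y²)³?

6

(1 + y³ + y⁴) has coefficients 1,0,0,1,1 for degrees 0…4.
(1 + y³ + y⁴) has coefficients 1,0,0,1,1,0 for degrees 0…5.
Finally multiplying by (1 + y²)³, the product of all factors after the first has coefficients 1,0,3,1,4,3 for degrees 0…5.
[y⁵] = 1·3 + 1·3 + 1·0 = 6.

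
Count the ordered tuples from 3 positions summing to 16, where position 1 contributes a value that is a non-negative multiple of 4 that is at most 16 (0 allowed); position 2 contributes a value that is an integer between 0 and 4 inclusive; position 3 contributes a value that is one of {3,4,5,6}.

5

The generating function for the choices is (1 + z⁴ + z⁸ + z¹² + z¹⁶)·(1 + z + z² + z³ + z⁴)·(z³ + z⁴ + z⁵ + z⁶); the count is [z¹⁶].
(1 + z⁴ + z⁸ + z¹² + z¹⁶) has coefficients 1,0,0,0,1,0,0,0,1,0,0,0,1,0,0,0,1 for degrees 0…16.
(1 + z + z² + z³ + z⁴) has coefficients 1,1,1,1,1,0,0,0,0,0,0,0,0,0,0,0,0 for degrees 0…16.
Finally multiplying by (z³ + z⁴ + z⁵ + z⁶), the product of all factors after the first has coefficients 0,0,0,1,2,3,4,4,3,2,1,0,0,0,0,0,0 for degrees 0…16.
[z¹⁶] = 1·0 + 1·0 + 1·3 + 1·2 + 1·0 = 5.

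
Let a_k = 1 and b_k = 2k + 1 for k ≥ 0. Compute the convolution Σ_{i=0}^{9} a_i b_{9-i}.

Write out a_i and b_{9-i} for i = 0,…,9 and sum the products.
Σ = 1·19 + 1·17 + 1·15 + 1·13 + 1·11 + 1·9 + 1·7 + 1·5 + 1·3 + 1·1 = 100.

100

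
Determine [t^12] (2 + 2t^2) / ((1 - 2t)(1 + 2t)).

The denominator gives the recurrence a_n = 4a_(n−2) for n ≥ 3; the numerator fixes a_0 = 2, a_1 = 0, a_2 = 10.
Iterating: 2, 0, 10, 0, 40, 0, 160, 0, 640, 0, 2560, 0, 10240, so a_12 = 10240.

10240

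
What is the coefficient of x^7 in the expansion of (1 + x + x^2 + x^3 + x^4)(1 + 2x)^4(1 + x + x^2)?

(1 + x + x^2 + x^3 + x^4) has coefficients 1,1,1,1,1 for degrees 0…4.
(1 + 2x)^4 has coefficients 1,8,24,32,16,0,0,0 for degrees 0…7.
Finally multiplying by (1 + x + x^2), the product of all factors after the first has coefficients 1,9,33,64,72,48,16,0 for degrees 0…7.
[x^7] = 1·0 + 1·16 + 1·48 + 1·72 + 1·64 = 200.

200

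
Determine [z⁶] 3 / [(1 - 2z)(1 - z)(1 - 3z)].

9075

The denominator gives the recurrence a_n = 6a_(n−1) − 11a_(n−2) + 6a_(n−3) for n ≥ 3; the numerator fixes a_0 = 3, a_1 = 18, a_2 = 75.
Iterating: 3, 18, 75, 270, 903, 2898, 9075, so a_6 = 9075.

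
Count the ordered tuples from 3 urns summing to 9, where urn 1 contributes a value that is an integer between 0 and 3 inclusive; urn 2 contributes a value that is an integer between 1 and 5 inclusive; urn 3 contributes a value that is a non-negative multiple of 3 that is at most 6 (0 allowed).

The generating function for the choices is (1 + t + t² + t³)·(t + t² + t³ + t⁴ + t⁵)·(1 + t³ + t⁶); the count is [t⁹].
(1 + t + t² + t³) has coefficients 1,1,1,1 for degrees 0…3.
(t + t² + t³ + t⁴ + t⁵) has coefficients 0,1,1,1,1,1,0,0,0,0 for degrees 0…9.
Finally multiplying by (1 + t³ + t⁶), the product of all factors after the first has coefficients 0,1,1,1,2,2,1,2,2,1 for degrees 0…9.
[t⁹] = 1·1 + 1·2 + 1·2 + 1·1 = 6.

6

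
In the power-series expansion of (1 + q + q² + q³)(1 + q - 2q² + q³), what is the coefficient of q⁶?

1

(1 + q + q² + q³) has coefficients 1,1,1,1 for degrees 0…3.
(1 + q - 2q² + q³) has coefficients 1,1,-2,1,0,0,0 for degrees 0…6.
[q⁶] = 1·0 + 1·0 + 1·0 + 1·1 = 1.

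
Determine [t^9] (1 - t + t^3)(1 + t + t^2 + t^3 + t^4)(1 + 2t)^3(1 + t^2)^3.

(1 - t + t^3) has coefficients 1,-1,0,1 for degrees 0…3.
(1 + t + t^2 + t^3 + t^4) has coefficients 1,1,1,1,1,0,0,0,0,0 for degrees 0…9.
Multiplying by (1 + 2t)^3 gives running coefficients 1,7,19,27,27,26,20,8,0,0 for degrees 0…9.
Finally multiplying by (1 + t^2)^3, the product of all factors after the first has coefficients 1,7,22,48,87,128,159,174,160,129 for degrees 0…9.
[t^9] = 1·129 − 1·160 + 1·159 = 128.

128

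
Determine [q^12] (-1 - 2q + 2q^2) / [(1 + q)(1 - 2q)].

The denominator gives the recurrence a_n = a_(n−1) + 2a_(n−2) for n ≥ 3; the numerator fixes a_0 = -1, a_1 = -3, a_2 = -3.
Iterating: -1, -3, -3, -9, -15, -33, -63, -129, -255, -513, -1023, -2049, -4095, so a_12 = -4095.

-4095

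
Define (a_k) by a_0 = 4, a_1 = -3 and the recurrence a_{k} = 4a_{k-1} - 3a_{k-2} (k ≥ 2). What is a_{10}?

The ordinary generating function has denominator 1 - 4z + 3z^2.
Iterating the recurrence: a_0,…,a_{10} = 4, -3, -24, -87, -276, -843, -2544, -7647, -22956, -68883, -206664.

-206664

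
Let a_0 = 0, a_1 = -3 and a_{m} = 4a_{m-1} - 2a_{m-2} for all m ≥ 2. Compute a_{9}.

The ordinary generating function has denominator 1 - 4y + 2y^2.
Iterating the recurrence: a_0,…,a_{9} = 0, -3, -12, -42, -144, -492, -1680, -5736, -19584, -66864.

-66864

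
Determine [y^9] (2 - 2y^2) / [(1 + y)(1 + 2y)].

-1536

The denominator gives the recurrence a_n = −3a_(n−1) − 2a_(n−2) for n ≥ 3; the numerator fixes a_0 = 2, a_1 = -6, a_2 = 12.
Iterating: 2, -6, 12, -24, 48, -96, 192, -384, 768, -1536, so a_9 = -1536.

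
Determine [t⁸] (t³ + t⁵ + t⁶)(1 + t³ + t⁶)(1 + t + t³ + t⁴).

2

(t³ + t⁵ + t⁶) has coefficients 0,0,0,1,0,1,1 for degrees 0…6.
(1 + t³ + t⁶) has coefficients 1,0,0,1,0,0,1,0,0 for degrees 0…8.
Finally multiplying by (1 + t + t³ + t⁴), the product of all factors after the first has coefficients 1,1,0,2,2,0,2,2,0 for degrees 0…8.
[t⁸] = 1·0 + 1·2 + 1·0 = 2.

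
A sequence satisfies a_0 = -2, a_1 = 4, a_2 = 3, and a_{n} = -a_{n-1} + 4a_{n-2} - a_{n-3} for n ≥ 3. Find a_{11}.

The ordinary generating function has denominator 1 + y - 4y^2 + y^3.
Iterating the recurrence: a_0,…,a_{11} = -2, 4, 3, 15, -7, 64, -107, 370, -862, 2449, -6267, 16925.

16925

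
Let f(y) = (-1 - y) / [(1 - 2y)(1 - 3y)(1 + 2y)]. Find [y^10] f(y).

The denominator gives the recurrence a_n = 3a_(n−1) + 4a_(n−2) − 12a_(n−3) for n ≥ 3; the numerator fixes a_0 = -1, a_1 = -4, a_2 = -16.
Iterating: -1, -4, -16, -52, -172, -532, -1660, -5044, -15388, -46420, -140284, so a_10 = -140284.

-140284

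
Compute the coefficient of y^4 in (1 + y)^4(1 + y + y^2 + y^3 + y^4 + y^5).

16

(1 + y)^4 has coefficients 1,4,6,4,1 for degrees 0…4.
(1 + y + y^2 + y^3 + y^4 + y^5) has coefficients 1,1,1,1,1 for degrees 0…4.
[y^4] = 1·1 + 4·1 + 6·1 + 4·1 + 1·1 = 16.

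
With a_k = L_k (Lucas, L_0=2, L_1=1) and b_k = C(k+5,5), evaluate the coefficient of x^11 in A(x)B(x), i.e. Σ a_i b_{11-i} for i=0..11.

46874

The convolution is the t^11 coefficient of A(t)B(t).
Σ = 2·4368 + 1·3003 + 3·2002 + 4·1287 + 7·792 + 11·462 + 18·252 + 29·126 + 47·56 + 76·21 + 123·6 + 199·1 = 46874.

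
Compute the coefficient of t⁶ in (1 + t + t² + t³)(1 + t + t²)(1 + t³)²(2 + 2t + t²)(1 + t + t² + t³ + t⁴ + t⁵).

(1 + t + t² + t³) has coefficients 1,1,1,1 for degrees 0…3.
(1 + t + t²) has coefficients 1,1,1,0,0,0,0 for degrees 0…6.
Multiplying by (1 + t³)² gives running coefficients 1,1,1,2,2,2,1 for degrees 0…6.
Multiplying by (2 + 2t + t²) gives running coefficients 2,4,5,7,9,10,8 for degrees 0…6.
Finally multiplying by (1 + t + t² + t³ + t⁴ + t⁵), the product of all factors after the first has coefficients 2,6,11,18,27,37,43 for degrees 0…6.
[t⁶] = 1·43 + 1·37 + 1·27 + 1·18 = 125.

125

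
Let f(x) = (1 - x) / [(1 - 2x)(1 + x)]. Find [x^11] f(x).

682

The denominator gives the recurrence a_n = a_(n−1) + 2a_(n−2) for n ≥ 3; the numerator fixes a_0 = 1, a_1 = 0, a_2 = 2.
Iterating: 1, 0, 2, 2, 6, 10, 22, 42, 86, 170, 342, 682, so a_11 = 682.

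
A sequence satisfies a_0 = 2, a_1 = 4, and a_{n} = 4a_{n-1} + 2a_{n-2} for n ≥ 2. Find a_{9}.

683584

The ordinary generating function has denominator 1 - 4y - 2y^2.
Iterating the recurrence: a_0,…,a_{9} = 2, 4, 20, 88, 392, 1744, 7760, 34528, 153632, 683584.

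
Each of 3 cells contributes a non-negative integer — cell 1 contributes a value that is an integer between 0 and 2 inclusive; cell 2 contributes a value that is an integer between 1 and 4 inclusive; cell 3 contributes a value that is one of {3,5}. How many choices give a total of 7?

The generating function for the choices is (1 + t + t²)·(t + t² + t³ + t⁴)·(t³ + t⁵); the count is [t⁷].
(1 + t + t²) has coefficients 1,1,1 for degrees 0…2.
(t + t² + t³ + t⁴) has coefficients 0,1,1,1,1,0,0,0 for degrees 0…7.
Finally multiplying by (t³ + t⁵), the product of all factors after the first has coefficients 0,0,0,0,1,1,2,2 for degrees 0…7.
[t⁷] = 1·2 + 1·2 + 1·1 = 5.

5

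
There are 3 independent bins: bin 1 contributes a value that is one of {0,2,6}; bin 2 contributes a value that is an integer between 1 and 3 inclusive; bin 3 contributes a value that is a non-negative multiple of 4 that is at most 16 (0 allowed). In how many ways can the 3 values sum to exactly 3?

The generating function for the choices is (1 + y² + y⁶)·(y + y² + y³)·(1 + y⁴ + y⁸ + y¹² + y¹⁶); the count is [y³].
(1 + y² + y⁶) has coefficients 1,0,1,0 for degrees 0…3.
(y + y² + y³) has coefficients 0,1,1,1 for degrees 0…3.
Finally multiplying by (1 + y⁴ + y⁸ + y¹² + y¹⁶), the product of all factors after the first has coefficients 0,1,1,1 for degrees 0…3.
[y³] = 1·1 + 1·1 = 2.

2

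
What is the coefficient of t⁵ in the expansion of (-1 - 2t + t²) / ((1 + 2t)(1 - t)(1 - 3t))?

-342

Partial fractions give a closed form: a_n = (1/15)·(-2)^n + (1/3)·1^n + (-7/5)·3^n.
At n = 5: a_5 = -342.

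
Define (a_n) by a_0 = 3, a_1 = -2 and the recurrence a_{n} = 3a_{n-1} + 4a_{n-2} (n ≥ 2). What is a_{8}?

The ordinary generating function has denominator 1 - 3y - 4y^2.
Iterating the recurrence: a_0,…,a_{8} = 3, -2, 6, 10, 54, 202, 822, 3274, 13110.

13110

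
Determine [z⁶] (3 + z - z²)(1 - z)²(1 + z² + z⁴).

(3 + z - z²) has coefficients 3,1,-1 for degrees 0…2.
(1 - z)² has coefficients 1,-2,1,0,0,0,0 for degrees 0…6.
Finally multiplying by (1 + z² + z⁴), the product of all factors after the first has coefficients 1,-2,2,-2,2,-2,1 for degrees 0…6.
[z⁶] = 3·1 + 1·(-2) − 1·2 = -1.

-1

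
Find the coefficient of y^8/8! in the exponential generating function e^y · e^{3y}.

The EGF product rule gives c_8 = Σ_{k_1+k_2=8} C(8; k_1,k_2) · ∏ g_i(k_i), where e^y gives (1)^k; e^{3y} gives (3)^k.
g_1(k) for k = 0…8: 1, 1, 1, 1, 1, 1, 1, 1, 1.
g_2(k) for k = 0…8: 1, 3, 9, 27, 81, 243, 729, 2187, 6561.
c_8 = Σ_k C(8,k)·g_1(k)·g_2(8−k) = 1·1·6561 + 8·1·2187 + 28·1·729 + 56·1·243 + 70·1·81 + 56·1·27 + 28·1·9 + 8·1·3 + 1·1·1 = 6561 + 17496 + 20412 + 13608 + 5670 + 1512 + 252 + 24 + 1 = 65536.

65536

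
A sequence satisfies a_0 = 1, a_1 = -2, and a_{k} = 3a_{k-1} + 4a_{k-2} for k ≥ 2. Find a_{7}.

-3278

The ordinary generating function has denominator 1 - 3t - 4t^2.
Iterating the recurrence: a_0,…,a_{7} = 1, -2, -2, -14, -50, -206, -818, -3278.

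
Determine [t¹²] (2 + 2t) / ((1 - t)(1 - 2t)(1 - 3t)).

6328142

Partial fractions give a closed form: a_n = (2)·1^n + (-12)·2^n + (12)·3^n.
At n = 12: a_12 = 6328142.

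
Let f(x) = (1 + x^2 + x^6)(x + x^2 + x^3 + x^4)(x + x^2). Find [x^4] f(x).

3

(1 + x^2 + x^6) has coefficients 1,0,1,0,0 for degrees 0…4.
(x + x^2 + x^3 + x^4) has coefficients 0,1,1,1,1 for degrees 0…4.
Finally multiplying by (x + x^2), the product of all factors after the first has coefficients 0,0,1,2,2 for degrees 0…4.
[x^4] = 1·2 + 1·1 = 3.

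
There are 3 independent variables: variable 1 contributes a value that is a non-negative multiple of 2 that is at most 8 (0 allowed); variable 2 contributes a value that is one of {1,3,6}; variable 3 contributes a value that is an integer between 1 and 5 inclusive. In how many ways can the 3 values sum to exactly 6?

The generating function for the choices is (1 + q^2 + q^4 + q^6 + q^8)·(q + q^3 + q^6)·(q + q^2 + q^3 + q^4 + q^5); the count is [q^6].
(1 + q^2 + q^4 + q^6 + q^8) has coefficients 1,0,1,0,1,0,1 for degrees 0…6.
(q + q^3 + q^6) has coefficients 0,1,0,1,0,0,1 for degrees 0…6.
Finally multiplying by (q + q^2 + q^3 + q^4 + q^5), the product of all factors after the first has coefficients 0,0,1,1,2,2,2 for degrees 0…6.
[q^6] = 1·2 + 1·2 + 1·1 + 1·0 = 5.

5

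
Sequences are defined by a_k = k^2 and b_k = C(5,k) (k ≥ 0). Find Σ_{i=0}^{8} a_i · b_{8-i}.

The convolution is the t^8 coefficient of A(t)B(t).
Σ = 0·0 + 1·0 + 4·0 + 9·1 + 16·5 + 25·10 + 36·10 + 49·5 + 64·1 = 1008.

1008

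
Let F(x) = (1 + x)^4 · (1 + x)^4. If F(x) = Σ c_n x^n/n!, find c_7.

The EGF product rule gives c_7 = Σ_{k_1+k_2=7} C(7; k_1,k_2) · ∏ g_i(k_i), where (1+x)^4 gives the falling factorial (4)_k; (1+x)^4 gives the falling factorial (4)_k.
g_1(k) for k = 0…7: 1, 4, 12, 24, 24, 0, 0, 0.
g_2(k) for k = 0…7: 1, 4, 12, 24, 24, 0, 0, 0.
c_7 = Σ_k C(7,k)·g_1(k)·g_2(7−k) = 35·24·24 + 35·24·24 = 20160 + 20160 = 40320.

40320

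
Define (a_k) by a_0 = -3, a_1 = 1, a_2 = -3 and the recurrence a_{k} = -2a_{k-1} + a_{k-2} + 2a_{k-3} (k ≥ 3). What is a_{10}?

-3

The ordinary generating function has denominator 1 + 2y - y^2 - 2y^3.
Iterating the recurrence: a_0,…,a_{10} = -3, 1, -3, 1, -3, 1, -3, 1, -3, 1, -3.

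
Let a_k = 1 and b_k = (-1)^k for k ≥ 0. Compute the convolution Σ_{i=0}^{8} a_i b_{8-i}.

The convolution is the t^8 coefficient of A(t)B(t).
Σ = 1·1 + 1·(-1) + 1·1 + 1·(-1) + 1·1 + 1·(-1) + 1·1 + 1·(-1) + 1·1 = 1.

1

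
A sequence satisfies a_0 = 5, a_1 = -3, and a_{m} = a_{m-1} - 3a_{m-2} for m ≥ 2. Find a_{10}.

The ordinary generating function has denominator 1 - t + 3t^2.
Iterating the recurrence: a_0,…,a_{10} = 5, -3, -18, -9, 45, 72, -63, -279, -90, 747, 1017.

1017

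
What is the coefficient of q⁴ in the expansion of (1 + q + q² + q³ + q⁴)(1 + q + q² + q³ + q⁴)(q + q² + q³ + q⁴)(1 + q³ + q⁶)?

(1 + q + q² + q³ + q⁴) has coefficients 1,1,1,1,1 for degrees 0…4.
(1 + q + q² + q³ + q⁴) has coefficients 1,1,1,1,1 for degrees 0…4.
Multiplying by (q + q² + q³ + q⁴) gives running coefficients 0,1,2,3,4 for degrees 0…4.
Finally multiplying by (1 + q³ + q⁶), the product of all factors after the first has coefficients 0,1,2,3,5 for degrees 0…4.
[q⁴] = 1·5 + 1·3 + 1·2 + 1·1 + 1·0 = 11.

11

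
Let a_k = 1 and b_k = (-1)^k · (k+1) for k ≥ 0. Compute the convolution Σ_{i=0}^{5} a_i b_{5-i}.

The convolution is the x^5 coefficient of A(x)B(x).
Σ = 1·(-6) + 1·5 + 1·(-4) + 1·3 + 1·(-2) + 1·1 = -3.

-3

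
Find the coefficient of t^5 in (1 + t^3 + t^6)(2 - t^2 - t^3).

-1

(1 + t^3 + t^6) has coefficients 1,0,0,1,0,0 for degrees 0…5.
(2 - t^2 - t^3) has coefficients 2,0,-1,-1,0,0 for degrees 0…5.
[t^5] = 1·0 + 1·(-1) = -1.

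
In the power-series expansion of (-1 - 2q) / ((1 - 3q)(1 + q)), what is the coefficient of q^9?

Partial fractions give a closed form: a_n = (-5/4)·3^n + (1/4)·(-1)^n.
At n = 9: a_9 = -24604.

-24604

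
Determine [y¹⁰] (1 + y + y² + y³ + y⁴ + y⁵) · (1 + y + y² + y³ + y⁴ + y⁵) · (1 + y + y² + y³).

10

(1 + y + y² + y³ + y⁴ + y⁵) has coefficients 1,1,1,1,1,1 for degrees 0…5.
(1 + y + y² + y³ + y⁴ + y⁵) has coefficients 1,1,1,1,1,1,0,0,0,0,0 for degrees 0…10.
Finally multiplying by (1 + y + y² + y³), the product of all factors after the first has coefficients 1,2,3,4,4,4,3,2,1,0,0 for degrees 0…10.
[y¹⁰] = 1·0 + 1·0 + 1·1 + 1·2 + 1·3 + 1·4 = 10.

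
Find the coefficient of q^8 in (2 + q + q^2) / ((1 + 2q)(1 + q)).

894

The denominator gives the recurrence a_n = −3a_(n−1) − 2a_(n−2) for n ≥ 3; the numerator fixes a_0 = 2, a_1 = -5, a_2 = 12.
Iterating: 2, -5, 12, -26, 54, -110, 222, -446, 894, so a_8 = 894.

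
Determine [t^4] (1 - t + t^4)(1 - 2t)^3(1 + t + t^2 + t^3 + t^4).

1

(1 - t + t^4) has coefficients 1,-1,0,0,1 for degrees 0…4.
(1 - 2t)^3 has coefficients 1,-6,12,-8,0 for degrees 0…4.
Finally multiplying by (1 + t + t^2 + t^3 + t^4), the product of all factors after the first has coefficients 1,-5,7,-1,-1 for degrees 0…4.
[t^4] = 1·(-1) − 1·(-1) + 1·1 = 1.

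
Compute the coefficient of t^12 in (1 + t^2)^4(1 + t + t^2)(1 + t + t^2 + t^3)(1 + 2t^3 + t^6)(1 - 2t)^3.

-56

(1 + t^2)^4 has coefficients 1,0,4,0,6,0,4,0,1 for degrees 0…8.
(1 + t + t^2) has coefficients 1,1,1,0,0,0,0,0,0,0,0,0,0 for degrees 0…12.
Multiplying by (1 + t + t^2 + t^3) gives running coefficients 1,2,3,3,2,1,0,0,0,0,0,0,0 for degrees 0…12.
Multiplying by (1 + 2t^3 + t^6) gives running coefficients 1,2,3,5,6,7,7,6,5,3,2,1,0 for degrees 0…12.
Finally multiplying by (1 - 2t)^3, the product of all factors after the first has coefficients 1,-4,3,3,-4,7,-3,0,-3,-11,-4,-15,-6 for degrees 0…12.
[t^12] = 1·(-6) + 4·(-4) + 6·(-3) + 4·(-3) + 1·(-4) = -56.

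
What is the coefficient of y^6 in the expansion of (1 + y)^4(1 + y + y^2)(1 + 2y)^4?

929

(1 + y)^4 has coefficients 1,4,6,4,1 for degrees 0…4.
(1 + y + y^2) has coefficients 1,1,1,0,0,0,0 for degrees 0…6.
Finally multiplying by (1 + 2y)^4, the product of all factors after the first has coefficients 1,9,33,64,72,48,16 for degrees 0…6.
[y^6] = 1·16 + 4·48 + 6·72 + 4·64 + 1·33 = 929.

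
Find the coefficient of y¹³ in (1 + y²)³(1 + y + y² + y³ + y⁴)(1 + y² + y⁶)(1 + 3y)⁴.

(1 + y²)³ has coefficients 1,0,3,0,3,0,1 for degrees 0…6.
(1 + y + y² + y³ + y⁴) has coefficients 1,1,1,1,1,0,0,0,0,0,0,0,0,0 for degrees 0…13.
Multiplying by (1 + y² + y⁶) gives running coefficients 1,1,2,2,2,1,2,1,1,1,1,0,0,0 for degrees 0…13.
Finally multiplying by (1 + 3y)⁴, the product of all factors after the first has coefficients 1,13,68,188,323,430,500,457,391,364,337,255,243,189 for degrees 0…13.
[y¹³] = 1·189 + 3·255 + 3·364 + 1·457 = 2503.

2503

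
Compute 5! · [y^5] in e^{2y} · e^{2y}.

1024

The EGF product rule gives c_5 = Σ_{k_1+k_2=5} C(5; k_1,k_2) · ∏ g_i(k_i), where e^{2y} gives (2)^k; e^{2y} gives (2)^k.
g_1(k) for k = 0…5: 1, 2, 4, 8, 16, 32.
g_2(k) for k = 0…5: 1, 2, 4, 8, 16, 32.
c_5 = Σ_k C(5,k)·g_1(k)·g_2(5−k) = 1·1·32 + 5·2·16 + 10·4·8 + 10·8·4 + 5·16·2 + 1·32·1 = 32 + 160 + 320 + 320 + 160 + 32 = 1024.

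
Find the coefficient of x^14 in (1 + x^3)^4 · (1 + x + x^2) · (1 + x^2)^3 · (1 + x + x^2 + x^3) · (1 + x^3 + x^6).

394

(1 + x^3)^4 has coefficients 1,0,0,4,0,0,6,0,0,4,0,0,1 for degrees 0…12.
(1 + x + x^2) has coefficients 1,1,1,0,0,0,0,0,0,0,0,0,0,0,0 for degrees 0…14.
Multiplying by (1 + x^2)^3 gives running coefficients 1,1,4,3,6,3,4,1,1,0,0,0,0,0,0 for degrees 0…14.
Multiplying by (1 + x + x^2 + x^3) gives running coefficients 1,2,6,9,14,16,16,14,9,6,2,1,0,0,0 for degrees 0…14.
Finally multiplying by (1 + x^3 + x^6), the product of all factors after the first has coefficients 1,2,6,10,16,22,26,30,31,31,30,26,22,16,10 for degrees 0…14.
[x^14] = 1·10 + 4·26 + 6·31 + 4·22 + 1·6 = 394.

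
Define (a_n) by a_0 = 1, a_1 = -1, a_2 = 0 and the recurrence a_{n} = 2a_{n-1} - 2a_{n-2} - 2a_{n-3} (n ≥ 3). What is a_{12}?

304

The ordinary generating function has denominator 1 - 2z + 2z^2 + 2z^3.
Iterating the recurrence: a_0,…,a_{12} = 1, -1, 0, 0, 2, 4, 4, -4, -24, -48, -40, 64, 304.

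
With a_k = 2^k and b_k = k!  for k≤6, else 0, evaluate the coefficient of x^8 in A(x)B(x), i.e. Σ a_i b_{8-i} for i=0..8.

This is [x^8] in the product of the two ordinary generating functions.
Σ = 1·0 + 2·0 + 4·720 + 8·120 + 16·24 + 32·6 + 64·2 + 128·1 + 256·1 = 4928.

4928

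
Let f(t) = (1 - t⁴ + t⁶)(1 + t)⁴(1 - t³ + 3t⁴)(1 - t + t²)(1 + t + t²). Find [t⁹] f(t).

11

(1 - t⁴ + t⁶) has coefficients 1,0,0,0,-1,0,1 for degrees 0…6.
(1 + t)⁴ has coefficients 1,4,6,4,1,0,0,0,0,0 for degrees 0…9.
Multiplying by (1 - t³ + 3t⁴) gives running coefficients 1,4,6,3,0,6,14,11,3,0 for degrees 0…9.
Multiplying by (1 - t + t²) gives running coefficients 1,3,3,1,3,9,8,3,6,8 for degrees 0…9.
Finally multiplying by (1 + t + t²), the product of all factors after the first has coefficients 1,4,7,7,7,13,20,20,17,17 for degrees 0…9.
[t⁹] = 1·17 − 1·13 + 1·7 = 11.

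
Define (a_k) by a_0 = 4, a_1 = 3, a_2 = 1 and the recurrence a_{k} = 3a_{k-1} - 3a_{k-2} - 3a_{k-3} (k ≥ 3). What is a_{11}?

The ordinary generating function has denominator 1 - 3z + 3z^2 + 3z^3.
Iterating the recurrence: a_0,…,a_{11} = 4, 3, 1, -18, -66, -147, -189, 72, 1224, 4023, 8181, 8802.

8802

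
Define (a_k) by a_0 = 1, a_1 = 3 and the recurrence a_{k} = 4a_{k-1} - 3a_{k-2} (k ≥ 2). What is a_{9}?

The ordinary generating function has denominator 1 - 4z + 3z^2.
Iterating the recurrence: a_0,…,a_{9} = 1, 3, 9, 27, 81, 243, 729, 2187, 6561, 19683.

19683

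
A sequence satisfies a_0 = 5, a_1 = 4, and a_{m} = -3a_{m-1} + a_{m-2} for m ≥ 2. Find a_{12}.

The ordinary generating function has denominator 1 + 3t - t^2.
Iterating the recurrence: a_0,…,a_{12} = 5, 4, -7, 25, -82, 271, -895, 2956, -9763, 32245, -106498, 351739, -1161715.

-1161715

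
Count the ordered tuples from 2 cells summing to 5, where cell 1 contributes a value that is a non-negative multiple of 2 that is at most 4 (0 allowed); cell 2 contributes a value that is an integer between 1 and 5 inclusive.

The generating function for the choices is (1 + z² + z⁴)·(z + z² + z³ + z⁴ + z⁵); the count is [z⁵].
(1 + z² + z⁴) has coefficients 1,0,1,0,1 for degrees 0…4.
(z + z² + z³ + z⁴ + z⁵) has coefficients 0,1,1,1,1,1 for degrees 0…5.
[z⁵] = 1·1 + 1·1 + 1·1 = 3.

3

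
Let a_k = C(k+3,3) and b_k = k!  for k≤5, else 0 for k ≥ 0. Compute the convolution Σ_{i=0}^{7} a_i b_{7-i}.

The convolution is the x^7 coefficient of A(x)B(x).
Σ = 1·0 + 4·0 + 10·120 + 20·24 + 35·6 + 56·2 + 84·1 + 120·1 = 2206.

2206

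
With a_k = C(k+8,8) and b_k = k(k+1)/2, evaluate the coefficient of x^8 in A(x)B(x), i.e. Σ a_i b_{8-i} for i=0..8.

31824

Write out a_i and b_{8-i} for i = 0,…,8 and sum the products.
Σ = 1·36 + 9·28 + 45·21 + 165·15 + 495·10 + 1287·6 + 3003·3 + 6435·1 + 12870·0 = 31824.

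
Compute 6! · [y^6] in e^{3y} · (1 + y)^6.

173007

The EGF product rule gives c_6 = Σ_{k_1+k_2=6} C(6; k_1,k_2) · ∏ g_i(k_i), where e^{3y} gives (3)^k; (1+y)^6 gives the falling factorial (6)_k.
g_1(k) for k = 0…6: 1, 3, 9, 27, 81, 243, 729.
g_2(k) for k = 0…6: 1, 6, 30, 120, 360, 720, 720.
c_6 = Σ_k C(6,k)·g_1(k)·g_2(6−k) = 1·1·720 + 6·3·720 + 15·9·360 + 20·27·120 + 15·81·30 + 6·243·6 + 1·729·1 = 720 + 12960 + 48600 + 64800 + 36450 + 8748 + 729 = 173007.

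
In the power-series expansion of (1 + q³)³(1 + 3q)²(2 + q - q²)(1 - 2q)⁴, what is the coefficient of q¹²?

235

(1 + q³)³ has coefficients 1,0,0,3,0,0,3,0,0,1 for degrees 0…9.
(1 + 3q)² has coefficients 1,6,9,0,0,0,0,0,0,0,0,0,0 for degrees 0…12.
Multiplying by (2 + q - q²) gives running coefficients 2,13,23,3,-9,0,0,0,0,0,0,0,0 for degrees 0…12.
Finally multiplying by (1 - 2q)⁴, the product of all factors after the first has coefficients 2,-3,-33,67,135,-384,56,336,-144,0,0,0,0 for degrees 0…12.
[q¹²] = 1·0 + 3·0 + 3·56 + 1·67 = 235.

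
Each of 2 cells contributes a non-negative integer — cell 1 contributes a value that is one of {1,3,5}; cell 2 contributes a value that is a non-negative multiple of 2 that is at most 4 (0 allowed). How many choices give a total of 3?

The generating function for the choices is (y + y³ + y⁵)·(1 + y² + y⁴); the count is [y³].
(y + y³ + y⁵) has coefficients 0,1,0,1 for degrees 0…3.
(1 + y² + y⁴) has coefficients 1,0,1,0 for degrees 0…3.
[y³] = 1·1 + 1·1 = 2.

2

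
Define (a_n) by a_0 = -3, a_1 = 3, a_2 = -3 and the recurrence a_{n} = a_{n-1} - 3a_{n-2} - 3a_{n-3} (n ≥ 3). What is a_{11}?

1365

The ordinary generating function has denominator 1 - y + 3y^2 + 3y^3.
Iterating the recurrence: a_0,…,a_{11} = -3, 3, -3, -3, -3, 15, 33, -3, -147, -237, 213, 1365.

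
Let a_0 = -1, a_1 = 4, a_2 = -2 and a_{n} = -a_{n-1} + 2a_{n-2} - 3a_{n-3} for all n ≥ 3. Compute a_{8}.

-866

The ordinary generating function has denominator 1 + q - 2q^2 + 3q^3.
Iterating the recurrence: a_0,…,a_{8} = -1, 4, -2, 13, -29, 61, -158, 367, -866.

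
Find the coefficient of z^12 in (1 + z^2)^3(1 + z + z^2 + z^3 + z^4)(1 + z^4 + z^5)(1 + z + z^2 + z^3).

47

(1 + z^2)^3 has coefficients 1,0,3,0,3,0,1 for degrees 0…6.
(1 + z + z^2 + z^3 + z^4) has coefficients 1,1,1,1,1,0,0,0,0,0,0,0,0 for degrees 0…12.
Multiplying by (1 + z^4 + z^5) gives running coefficients 1,1,1,1,2,2,2,2,2,1,0,0,0 for degrees 0…12.
Finally multiplying by (1 + z + z^2 + z^3), the product of all factors after the first has coefficients 1,2,3,4,5,6,7,8,8,7,5,3,1 for degrees 0…12.
[z^12] = 1·1 + 3·5 + 3·8 + 1·7 = 47.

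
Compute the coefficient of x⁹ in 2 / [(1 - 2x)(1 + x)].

682

Partial fractions give a closed form: a_n = (4/3)·2^n + (2/3)·(-1)^n.
At n = 9: a_9 = 682.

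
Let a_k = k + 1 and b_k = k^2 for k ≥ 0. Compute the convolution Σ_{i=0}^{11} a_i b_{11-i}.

1716

This is [x^11] in the product of the two ordinary generating functions.
Σ = 1·121 + 2·100 + 3·81 + 4·64 + 5·49 + 6·36 + 7·25 + 8·16 + 9·9 + 10·4 + 11·1 + 12·0 = 1716.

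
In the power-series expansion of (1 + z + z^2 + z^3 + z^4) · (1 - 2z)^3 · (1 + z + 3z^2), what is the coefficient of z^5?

-6

(1 + z + z^2 + z^3 + z^4) has coefficients 1,1,1,1,1 for degrees 0…4.
(1 - 2z)^3 has coefficients 1,-6,12,-8,0,0 for degrees 0…5.
Finally multiplying by (1 + z + 3z^2), the product of all factors after the first has coefficients 1,-5,9,-14,28,-24 for degrees 0…5.
[z^5] = 1·(-24) + 1·28 + 1·(-14) + 1·9 + 1·(-5) = -6.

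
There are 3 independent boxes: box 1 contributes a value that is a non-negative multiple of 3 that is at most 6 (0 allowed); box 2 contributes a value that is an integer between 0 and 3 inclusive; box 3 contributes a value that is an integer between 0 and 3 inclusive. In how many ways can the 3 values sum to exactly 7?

5

The generating function for the choices is (1 + q³ + q⁶)·(1 + q + q² + q³)·(1 + q + q² + q³); the count is [q⁷].
(1 + q³ + q⁶) has coefficients 1,0,0,1,0,0,1 for degrees 0…6.
(1 + q + q² + q³) has coefficients 1,1,1,1,0,0,0,0 for degrees 0…7.
Finally multiplying by (1 + q + q² + q³), the product of all factors after the first has coefficients 1,2,3,4,3,2,1,0 for degrees 0…7.
[q⁷] = 1·0 + 1·3 + 1·2 = 5.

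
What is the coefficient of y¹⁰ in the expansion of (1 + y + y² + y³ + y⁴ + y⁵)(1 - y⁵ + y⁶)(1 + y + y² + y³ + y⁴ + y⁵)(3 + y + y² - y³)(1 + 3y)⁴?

(1 + y + y² + y³ + y⁴ + y⁵) has coefficients 1,1,1,1,1,1 for degrees 0…5.
(1 - y⁵ + y⁶) has coefficients 1,0,0,0,0,-1,1,0,0,0,0 for degrees 0…10.
Multiplying by (1 + y + y² + y³ + y⁴ + y⁵) gives running coefficients 1,1,1,1,1,0,0,0,0,0,0 for degrees 0…10.
Multiplying by (3 + y + y² - y³) gives running coefficients 3,4,5,4,4,1,0,-1,0,0,0 for degrees 0…10.
Finally multiplying by (1 + 3y)⁴, the product of all factors after the first has coefficients 3,40,215,604,997,1129,1065,809,420,27,-108 for degrees 0…10.
[y¹⁰] = 1·(-108) + 1·27 + 1·420 + 1·809 + 1·1065 + 1·1129 = 3342.

3342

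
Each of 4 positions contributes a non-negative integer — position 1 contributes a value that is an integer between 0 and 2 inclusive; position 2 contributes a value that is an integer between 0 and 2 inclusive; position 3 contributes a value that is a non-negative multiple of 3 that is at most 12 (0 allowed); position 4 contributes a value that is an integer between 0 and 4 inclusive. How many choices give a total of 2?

The generating function for the choices is (1 + t + t^2)·(1 + t + t^2)·(1 + t^3 + t^6 + t^9 + t^12)·(1 + t + t^2 + t^3 + t^4); the count is [t^2].
(1 + t + t^2) has coefficients 1,1,1 for degrees 0…2.
(1 + t + t^2) has coefficients 1,1,1 for degrees 0…2.
Multiplying by (1 + t^3 + t^6 + t^9 + t^12) gives running coefficients 1,1,1 for degrees 0…2.
Finally multiplying by (1 + t + t^2 + t^3 + t^4), the product of all factors after the first has coefficients 1,2,3 for degrees 0…2.
[t^2] = 1·3 + 1·2 + 1·1 = 6.

6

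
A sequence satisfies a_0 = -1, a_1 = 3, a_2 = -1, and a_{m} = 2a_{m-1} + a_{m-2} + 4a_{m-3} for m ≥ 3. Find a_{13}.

The ordinary generating function has denominator 1 - 2z - z^2 - 4z^3.
Iterating the recurrence: a_0,…,a_{13} = -1, 3, -1, -3, 5, 3, -1, 21, 53, 123, 383, 1101, 3077, 8787.

8787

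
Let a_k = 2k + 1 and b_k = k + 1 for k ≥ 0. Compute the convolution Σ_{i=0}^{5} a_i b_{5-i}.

91

Write out a_i and b_{5-i} for i = 0,…,5 and sum the products.
Σ = 1·6 + 3·5 + 5·4 + 7·3 + 9·2 + 11·1 = 91.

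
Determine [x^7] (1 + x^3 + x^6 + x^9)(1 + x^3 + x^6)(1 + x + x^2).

3

(1 + x^3 + x^6 + x^9) has coefficients 1,0,0,1,0,0,1,0 for degrees 0…7.
(1 + x^3 + x^6) has coefficients 1,0,0,1,0,0,1,0 for degrees 0…7.
Finally multiplying by (1 + x + x^2), the product of all factors after the first has coefficients 1,1,1,1,1,1,1,1 for degrees 0…7.
[x^7] = 1·1 + 1·1 + 1·1 = 3.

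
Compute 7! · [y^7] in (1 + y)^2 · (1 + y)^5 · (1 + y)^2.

181440

The EGF product rule gives c_7 = Σ_{k_1+k_2+k_3=7} C(7; k_1,k_2,k_3) · ∏ g_i(k_i), where (1+y)^2 gives the falling factorial (2)_k; (1+y)^5 gives the falling factorial (5)_k; (1+y)^2 gives the falling factorial (2)_k.
g_1(k) for k = 0…7: 1, 2, 2, 0, 0, 0, 0, 0.
g_2(k) for k = 0…7: 1, 5, 20, 60, 120, 120, 0, 0.
g_3(k) for k = 0…7: 1, 2, 2, 0, 0, 0, 0, 0.
First combine the last two factors: h(k) = Σ_j C(k,j)·g_2(j)·g_3(k−j) for k = 0…7: 1, 7, 42, 210, 840, 2520, 5040, 5040.
c_7 = Σ_k C(7,k)·g_1(k)·h(7−k) = 1·1·5040 + 7·2·5040 + 21·2·2520 = 5040 + 70560 + 105840 = 181440.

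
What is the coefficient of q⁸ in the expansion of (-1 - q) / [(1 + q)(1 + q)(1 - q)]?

The denominator gives the recurrence a_n = −a_(n−1) + a_(n−2) + a_(n−3) for n ≥ 3; the numerator fixes a_0 = -1, a_1 = 0, a_2 = -1.
Iterating: -1, 0, -1, 0, -1, 0, -1, 0, -1, so a_8 = -1.

-1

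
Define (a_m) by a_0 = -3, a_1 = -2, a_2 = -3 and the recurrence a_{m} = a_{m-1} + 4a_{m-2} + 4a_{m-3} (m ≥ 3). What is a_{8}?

The ordinary generating function has denominator 1 - t - 4t^2 - 4t^3.
Iterating the recurrence: a_0,…,a_{8} = -3, -2, -3, -23, -43, -147, -411, -1171, -3403.

-3403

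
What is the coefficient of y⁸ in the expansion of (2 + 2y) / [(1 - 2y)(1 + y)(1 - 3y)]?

Partial fractions give a closed form: a_n = (-4)·2^n + (6)·3^n.
At n = 8: a_8 = 38342.

38342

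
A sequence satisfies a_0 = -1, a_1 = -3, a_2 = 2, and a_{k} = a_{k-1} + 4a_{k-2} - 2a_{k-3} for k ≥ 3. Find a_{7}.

The ordinary generating function has denominator 1 - z - 4z^2 + 2z^3.
Iterating the recurrence: a_0,…,a_{7} = -1, -3, 2, -8, 6, -30, 10, -122.

-122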